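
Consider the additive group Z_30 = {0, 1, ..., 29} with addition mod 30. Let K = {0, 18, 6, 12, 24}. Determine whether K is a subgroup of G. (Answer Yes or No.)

Yes

|K| = 5 divides |G| = 30, consistent with Lagrange.
K contains the identity, every element's inverse is in K, and K is closed under +: it is a subgroup.
In fact K = ⟨18⟩.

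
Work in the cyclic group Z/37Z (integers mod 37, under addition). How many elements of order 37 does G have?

In a cyclic group of order 37, the number of elements of order d (for d | 37) is φ(d).
φ(37) = 36.

36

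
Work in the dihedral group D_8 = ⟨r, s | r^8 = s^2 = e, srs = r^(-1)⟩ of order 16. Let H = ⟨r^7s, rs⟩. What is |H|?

8

|⟨r^7s⟩| = 2 and |⟨rs⟩| = 2, so |H| is a multiple of lcm(2, 2) = 2 and divides |G| = 16.
Closing under the operation: H = {e, r^2, r^4, r^6, rs, r^3s, r^5s, r^7s}, so |H| = 8.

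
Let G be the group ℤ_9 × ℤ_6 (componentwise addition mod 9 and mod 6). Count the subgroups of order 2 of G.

1

|G| = 54 and 2 | 54, so subgroups of order 2 are possible by Lagrange.
The subgroups of order 2 are: {(0,0), (0,3)}.
So G has 1 subgroup of order 2.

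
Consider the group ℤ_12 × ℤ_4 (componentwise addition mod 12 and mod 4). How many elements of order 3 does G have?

2

An element (a,b) has order lcm(ord(a), ord(b)); count pairs with lcm equal to 3.
Enumerating gives 2 such elements.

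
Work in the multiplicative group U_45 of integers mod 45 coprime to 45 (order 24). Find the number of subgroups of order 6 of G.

3

|G| = 24 and 6 | 24, so subgroups of order 6 are possible by Lagrange.
The subgroups of order 6 are: {1, 11, 16, 26, 31, 41}; {1, 14, 16, 29, 31, 44}; {1, 4, 16, 19, 31, 34}.
So G has 3 subgroups of order 6.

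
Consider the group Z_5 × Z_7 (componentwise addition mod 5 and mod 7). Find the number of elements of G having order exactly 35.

An element (a,b) has order lcm(ord(a), ord(b)); count pairs with lcm equal to 35.
Enumerating gives 24 such elements.

24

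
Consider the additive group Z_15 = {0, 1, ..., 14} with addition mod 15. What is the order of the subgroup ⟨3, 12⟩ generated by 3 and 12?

|⟨3⟩| = 5 and |⟨12⟩| = 5, so |H| is a multiple of lcm(5, 5) = 5 and divides |G| = 15.
Closing under the operation: H = {0, 3, 6, 9, 12}, so |H| = 5.

5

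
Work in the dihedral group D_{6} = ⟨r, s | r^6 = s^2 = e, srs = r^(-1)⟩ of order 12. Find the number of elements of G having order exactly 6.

The elements of order 6 are: r, r^5.
That's 2.

2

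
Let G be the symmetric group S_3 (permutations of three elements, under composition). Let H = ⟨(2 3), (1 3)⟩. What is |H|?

6

|⟨(2 3)⟩| = 2 and |⟨(1 3)⟩| = 2, so |H| is a multiple of lcm(2, 2) = 2 and divides |G| = 6.
Closing {(2 3), (1 3)} under the group operation gives all of G, so |H| = 6.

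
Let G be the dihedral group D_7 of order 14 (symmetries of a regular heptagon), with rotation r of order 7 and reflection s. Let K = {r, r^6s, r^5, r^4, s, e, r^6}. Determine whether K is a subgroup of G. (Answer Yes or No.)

No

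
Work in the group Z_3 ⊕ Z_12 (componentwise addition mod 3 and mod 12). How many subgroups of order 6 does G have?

|G| = 36 and 6 | 36, so subgroups of order 6 are possible by Lagrange.
The subgroups of order 6 are: {(0,0), (0,2), (0,4), (0,6), (0,8), (0,10)}; {(0,0), (0,6), (1,0), (1,6), (2,0), (2,6)}; {(0,0), (0,6), (1,4), (1,10), (2,2), (2,8)}; {(0,0), (0,6), (1,2), (1,8), (2,4), (2,10)}.
So G has 4 subgroups of order 6.

4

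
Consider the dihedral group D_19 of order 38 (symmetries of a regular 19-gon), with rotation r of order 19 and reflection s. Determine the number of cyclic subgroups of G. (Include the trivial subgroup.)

Each element a generates a cyclic subgroup ⟨a⟩; distinct elements may generate the same one (a cyclic group of order d has φ(d) generators).
Cyclic subgroups by order — order 1: 1; order 2: 19; order 19: 1.
Total: 21.

21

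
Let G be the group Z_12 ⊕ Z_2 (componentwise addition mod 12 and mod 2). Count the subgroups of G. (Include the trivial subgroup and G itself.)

|G| = 24, so by Lagrange every subgroup order divides 24. Divisors: 1, 2, 3, 4, 6, 8, 12, 24.
Subgroups by order — order 1: 1; order 2: 3; order 3: 1; order 4: 3; order 6: 3; order 8: 1; order 12: 3; order 24: 1.
Total: 1 + 3 + 1 + 3 + 3 + 1 + 3 + 1 = 16.

16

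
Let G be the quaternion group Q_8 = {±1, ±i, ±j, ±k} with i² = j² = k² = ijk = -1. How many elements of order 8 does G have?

0

No element of G has order 8 (even though 8 | 8).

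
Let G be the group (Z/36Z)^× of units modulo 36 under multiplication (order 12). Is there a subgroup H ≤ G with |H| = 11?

11 does not divide |G| = 12, so by Lagrange no subgroup of order 11 exists.

No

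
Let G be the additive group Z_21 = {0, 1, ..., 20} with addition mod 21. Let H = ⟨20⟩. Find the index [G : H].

|⟨20⟩| = 21 and |G| = 21.
By Lagrange, [G : H] = |G|/|H| = 21/21 = 1.

1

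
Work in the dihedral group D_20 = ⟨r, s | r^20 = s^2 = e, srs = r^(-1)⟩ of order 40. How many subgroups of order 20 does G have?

3

|G| = 40 and 20 | 40, so subgroups of order 20 are possible by Lagrange.
The subgroups of order 20 are: {e, r, r^2, r^3, r^4, r^5, r^6, r^7, r^8, r^9, r^10, r^11, r^12, r^13, r^14, r^15, r^16, r^17, r^18, r^19}; {e, r^2, r^4, r^6, r^8, r^10, r^12, r^14, r^16, r^18, s, r^2s, r^4s, r^6s, r^8s, r^10s, r^12s, r^14s, r^16s, r^18s}; {e, r^2, r^4, r^6, r^8, r^10, r^12, r^14, r^16, r^18, rs, r^3s, r^5s, r^7s, r^9s, r^11s, r^13s, r^15s, r^17s, r^19s}.
So G has 3 subgroups of order 20.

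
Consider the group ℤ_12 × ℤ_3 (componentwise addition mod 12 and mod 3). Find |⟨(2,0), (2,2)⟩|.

18

|⟨(2,0)⟩| = 6 and |⟨(2,2)⟩| = 6, so |H| is a multiple of lcm(6, 6) = 6 and divides |G| = 36.
Closing under the operation: H = {(0,0), (0,1), (0,2), (2,0), (2,1), (2,2), (4,0), (4,1), (4,2), (6,0), (6,1), (6,2), (8,0), (8,1), (8,2), (10,0), (10,1), (10,2)}, so |H| = 18.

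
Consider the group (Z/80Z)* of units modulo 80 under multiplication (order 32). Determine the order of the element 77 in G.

4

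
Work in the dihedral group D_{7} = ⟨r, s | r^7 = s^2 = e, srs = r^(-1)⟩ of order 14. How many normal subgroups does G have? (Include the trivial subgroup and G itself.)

G has 10 subgroups. Checking conjugation-invariance by order — order 1: 1/1 normal; order 2: 0/7 normal; order 7: 1/1 normal; order 14: 1/1 normal.
Total normal subgroups: 3.

3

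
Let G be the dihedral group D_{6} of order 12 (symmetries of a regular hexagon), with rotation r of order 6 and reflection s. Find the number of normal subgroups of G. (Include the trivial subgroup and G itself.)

7

G has 16 subgroups. Checking conjugation-invariance by order — order 1: 1/1 normal; order 2: 1/7 normal; order 3: 1/1 normal; order 4: 0/3 normal; order 6: 3/3 normal; order 12: 1/1 normal.
Total normal subgroups: 7.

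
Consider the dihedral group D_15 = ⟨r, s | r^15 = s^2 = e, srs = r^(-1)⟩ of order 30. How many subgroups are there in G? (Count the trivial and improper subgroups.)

28

|G| = 30, so by Lagrange every subgroup order divides 30. Divisors: 1, 2, 3, 5, 6, 10, 15, 30.
Subgroups by order — order 1: 1; order 2: 15; order 3: 1; order 5: 1; order 6: 5; order 10: 3; order 15: 1; order 30: 1.
Total: 1 + 15 + 1 + 1 + 5 + 3 + 1 + 1 = 28.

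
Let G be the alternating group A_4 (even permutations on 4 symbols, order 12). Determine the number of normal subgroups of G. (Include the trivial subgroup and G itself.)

G has 10 subgroups. Checking conjugation-invariance by order — order 1: 1/1 normal; order 2: 0/3 normal; order 3: 0/4 normal; order 4: 1/1 normal; order 12: 1/1 normal.
Total normal subgroups: 3.

3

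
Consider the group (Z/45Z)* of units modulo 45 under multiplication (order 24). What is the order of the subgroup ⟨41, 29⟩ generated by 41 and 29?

12

|⟨41⟩| = 6 and |⟨29⟩| = 6, so |H| is a multiple of lcm(6, 6) = 6 and divides |G| = 24.
Closing under the operation: H = {1, 4, 11, 14, 16, 19, 26, 29, 31, 34, 41, 44}, so |H| = 12.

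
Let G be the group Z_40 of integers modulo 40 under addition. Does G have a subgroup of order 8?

8 | 40. A subgroup of order 8 is {0, 5, 10, 15, 20, 25, 30, 35}.

Yes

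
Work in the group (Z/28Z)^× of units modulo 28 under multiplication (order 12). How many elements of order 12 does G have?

No element of G has order 12 (even though 12 | 12).

0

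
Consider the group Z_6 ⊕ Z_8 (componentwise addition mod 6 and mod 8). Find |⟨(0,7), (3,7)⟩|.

|⟨(0,7)⟩| = 8 and |⟨(3,7)⟩| = 8, so |H| is a multiple of lcm(8, 8) = 8 and divides |G| = 48.
Closing under the operation: H = {(0,0), (0,1), (0,2), (0,3), (0,4), (0,5), (0,6), (0,7), (3,0), (3,1), (3,2), (3,3), (3,4), (3,5), (3,6), (3,7)}, so |H| = 16.

16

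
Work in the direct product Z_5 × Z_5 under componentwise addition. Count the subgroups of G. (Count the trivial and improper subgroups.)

8

|G| = 25, so by Lagrange every subgroup order divides 25. Divisors: 1, 5, 25.
Subgroups by order — order 1: 1; order 5: 6; order 25: 1.
Total: 1 + 6 + 1 = 8.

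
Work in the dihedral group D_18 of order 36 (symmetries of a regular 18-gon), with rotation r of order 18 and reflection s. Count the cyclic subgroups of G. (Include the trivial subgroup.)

Group the elements of G by the cyclic subgroup they generate; each cyclic subgroup of order d accounts for φ(d) elements.
Cyclic subgroups by order — order 1: 1; order 2: 19; order 3: 1; order 6: 1; order 9: 1; order 18: 1.
Total: 24.

24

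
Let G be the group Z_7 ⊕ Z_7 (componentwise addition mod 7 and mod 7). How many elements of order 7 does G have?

48

An element (a,b) has order lcm(ord(a), ord(b)); count pairs with lcm equal to 7.
Enumerating gives 48 such elements.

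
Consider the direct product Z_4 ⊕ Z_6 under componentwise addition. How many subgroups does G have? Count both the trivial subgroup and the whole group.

|G| = 24, so by Lagrange every subgroup order divides 24. Divisors: 1, 2, 3, 4, 6, 8, 12, 24.
Subgroups by order — order 1: 1; order 2: 3; order 3: 1; order 4: 3; order 6: 3; order 8: 1; order 12: 3; order 24: 1.
Total: 1 + 3 + 1 + 3 + 3 + 1 + 3 + 1 = 16.

16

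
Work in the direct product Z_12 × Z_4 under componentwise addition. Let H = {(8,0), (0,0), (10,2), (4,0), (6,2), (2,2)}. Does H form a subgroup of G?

|H| = 6 divides |G| = 48, consistent with Lagrange.
H contains the identity, every element's inverse is in H, and H is closed under +: it is a subgroup.
In fact H = ⟨(10,2)⟩.

Yes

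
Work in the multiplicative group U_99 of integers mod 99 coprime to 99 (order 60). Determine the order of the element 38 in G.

30

Compute successive powers of 38 mod 99: 38, 58, 26, 97, 23, 82, 47, 4, …; 38^30 ≡ 1 (mod 99).
So |⟨38⟩| = 30.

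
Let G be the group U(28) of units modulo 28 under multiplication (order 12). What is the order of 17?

Compute successive powers of 17 mod 28: 17, 9, 13, 25, 5, 1; 17^6 ≡ 1 (mod 28).
So |⟨17⟩| = 6.

6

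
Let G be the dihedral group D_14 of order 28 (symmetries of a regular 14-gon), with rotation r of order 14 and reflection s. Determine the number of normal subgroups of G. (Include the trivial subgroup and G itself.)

7

G has 28 subgroups. Checking conjugation-invariance by order — order 1: 1/1 normal; order 2: 1/15 normal; order 4: 0/7 normal; order 7: 1/1 normal; order 14: 3/3 normal; order 28: 1/1 normal.
Total normal subgroups: 7.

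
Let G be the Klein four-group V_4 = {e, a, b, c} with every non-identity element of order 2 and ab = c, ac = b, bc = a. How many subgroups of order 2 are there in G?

|G| = 4 and 2 | 4, so subgroups of order 2 are possible by Lagrange.
The subgroups of order 2 are: {e, a}; {e, b}; {e, c}.
So G has 3 subgroups of order 2.

3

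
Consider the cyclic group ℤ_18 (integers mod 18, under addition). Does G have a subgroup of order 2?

Yes

2 | 18. A subgroup of order 2 is {0, 9}.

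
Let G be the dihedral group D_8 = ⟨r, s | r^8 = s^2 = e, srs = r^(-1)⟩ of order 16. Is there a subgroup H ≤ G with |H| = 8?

Yes

8 | 16. A subgroup of order 8 is {e, r, r^2, r^3, r^4, r^5, r^6, r^7}.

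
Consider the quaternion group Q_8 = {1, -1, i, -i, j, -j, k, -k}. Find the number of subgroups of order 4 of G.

3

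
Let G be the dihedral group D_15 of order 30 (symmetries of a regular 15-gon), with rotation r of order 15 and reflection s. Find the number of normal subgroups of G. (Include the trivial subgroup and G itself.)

G has 28 subgroups. Checking conjugation-invariance by order — order 1: 1/1 normal; order 2: 0/15 normal; order 3: 1/1 normal; order 5: 1/1 normal; order 6: 0/5 normal; order 10: 0/3 normal; order 15: 1/1 normal; order 30: 1/1 normal.
Total normal subgroups: 5.

5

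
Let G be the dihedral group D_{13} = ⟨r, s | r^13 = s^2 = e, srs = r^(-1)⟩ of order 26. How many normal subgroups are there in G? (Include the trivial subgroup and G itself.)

G has 16 subgroups. Checking conjugation-invariance by order — order 1: 1/1 normal; order 2: 0/13 normal; order 13: 1/1 normal; order 26: 1/1 normal.
Total normal subgroups: 3.

3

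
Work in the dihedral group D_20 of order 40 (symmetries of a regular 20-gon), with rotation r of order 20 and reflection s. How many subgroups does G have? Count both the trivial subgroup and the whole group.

48

|G| = 40, so by Lagrange every subgroup order divides 40. Divisors: 1, 2, 4, 5, 8, 10, 20, 40.
Subgroups by order — order 1: 1; order 2: 21; order 4: 11; order 5: 1; order 8: 5; order 10: 5; order 20: 3; order 40: 1.
Total: 1 + 21 + 11 + 1 + 5 + 5 + 3 + 1 = 48.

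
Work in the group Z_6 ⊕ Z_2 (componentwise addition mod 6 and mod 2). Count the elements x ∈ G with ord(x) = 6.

An element (a,b) has order lcm(ord(a), ord(b)); count pairs with lcm equal to 6.
Enumerating gives 6 such elements.

6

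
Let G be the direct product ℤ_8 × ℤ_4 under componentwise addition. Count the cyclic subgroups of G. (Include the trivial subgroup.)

A cyclic subgroup of order d is generated by each of its φ(d) elements of order d, so the cyclic subgroups of order d number (#elements of order d)/φ(d).
Cyclic subgroups by order — order 1: 1; order 2: 3; order 4: 6; order 8: 4.
Total: 14.

14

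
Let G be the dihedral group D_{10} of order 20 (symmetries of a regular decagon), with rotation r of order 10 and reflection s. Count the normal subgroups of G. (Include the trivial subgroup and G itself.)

7

G has 22 subgroups. Checking conjugation-invariance by order — order 1: 1/1 normal; order 2: 1/11 normal; order 4: 0/5 normal; order 5: 1/1 normal; order 10: 3/3 normal; order 20: 1/1 normal.
Total normal subgroups: 7.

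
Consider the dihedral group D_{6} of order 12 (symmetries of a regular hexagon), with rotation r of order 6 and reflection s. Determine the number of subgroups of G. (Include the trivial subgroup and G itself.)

16

|G| = 12, so by Lagrange every subgroup order divides 12. Divisors: 1, 2, 3, 4, 6, 12.
Subgroups by order — order 1: 1; order 2: 7; order 3: 1; order 4: 3; order 6: 3; order 12: 1.
Total: 1 + 7 + 1 + 3 + 3 + 1 = 16.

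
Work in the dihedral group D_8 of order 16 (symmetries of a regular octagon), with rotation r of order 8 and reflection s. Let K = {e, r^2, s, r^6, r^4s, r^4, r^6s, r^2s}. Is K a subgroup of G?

Yes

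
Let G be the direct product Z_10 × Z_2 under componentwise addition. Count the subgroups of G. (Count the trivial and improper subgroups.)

10

|G| = 20, so by Lagrange every subgroup order divides 20. Divisors: 1, 2, 4, 5, 10, 20.
Subgroups by order — order 1: 1; order 2: 3; order 4: 1; order 5: 1; order 10: 3; order 20: 1.
Total: 1 + 3 + 1 + 1 + 3 + 1 = 10.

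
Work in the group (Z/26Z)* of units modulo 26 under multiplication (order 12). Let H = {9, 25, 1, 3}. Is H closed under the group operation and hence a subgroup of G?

Closure fails: 3 · 25 = 23 ∉ H. So H is not a subgroup.

No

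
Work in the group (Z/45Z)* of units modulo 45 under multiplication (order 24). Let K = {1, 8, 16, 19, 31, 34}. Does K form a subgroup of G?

34 ∈ K but its inverse 4 ∉ K, so K is not a subgroup.

No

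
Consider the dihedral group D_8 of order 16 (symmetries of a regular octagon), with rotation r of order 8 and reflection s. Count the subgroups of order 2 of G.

9

|G| = 16 and 2 | 16, so subgroups of order 2 are possible by Lagrange.
The subgroups of order 2 are: {e, r^2s}; {e, r^3s}; {e, r^4}; {e, r^4s}; … (9 in all).
So G has 9 subgroups of order 2.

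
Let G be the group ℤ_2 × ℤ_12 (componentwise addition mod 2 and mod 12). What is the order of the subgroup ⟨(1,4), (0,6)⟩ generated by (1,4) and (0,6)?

12

|⟨(1,4)⟩| = 6 and |⟨(0,6)⟩| = 2, so |H| is a multiple of lcm(6, 2) = 6 and divides |G| = 24.
Closing under the operation: H = {(0,0), (0,2), (0,4), (0,6), (0,8), (0,10), (1,0), (1,2), (1,4), (1,6), (1,8), (1,10)}, so |H| = 12.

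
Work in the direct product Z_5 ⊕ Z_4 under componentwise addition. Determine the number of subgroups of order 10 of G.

1

|G| = 20 and 10 | 20, so subgroups of order 10 are possible by Lagrange.
The subgroups of order 10 are: {(0,0), (0,2), (1,0), (1,2), (2,0), (2,2), (3,0), (3,2), (4,0), (4,2)}.
So G has 1 subgroup of order 10.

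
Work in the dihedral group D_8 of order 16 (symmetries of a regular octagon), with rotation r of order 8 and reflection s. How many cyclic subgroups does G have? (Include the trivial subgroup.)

Each element a generates a cyclic subgroup ⟨a⟩; distinct elements may generate the same one (a cyclic group of order d has φ(d) generators).
Cyclic subgroups by order — order 1: 1; order 2: 9; order 4: 1; order 8: 1.
Total: 12.

12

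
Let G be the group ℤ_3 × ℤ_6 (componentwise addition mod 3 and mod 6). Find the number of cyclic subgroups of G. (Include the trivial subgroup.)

Group the elements of G by the cyclic subgroup they generate; each cyclic subgroup of order d accounts for φ(d) elements.
Cyclic subgroups by order — order 1: 1; order 2: 1; order 3: 4; order 6: 4.
Total: 10.

10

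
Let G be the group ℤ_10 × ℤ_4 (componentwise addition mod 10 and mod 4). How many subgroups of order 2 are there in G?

3

|G| = 40 and 2 | 40, so subgroups of order 2 are possible by Lagrange.
The subgroups of order 2 are: {(0,0), (0,2)}; {(0,0), (5,0)}; {(0,0), (5,2)}.
So G has 3 subgroups of order 2.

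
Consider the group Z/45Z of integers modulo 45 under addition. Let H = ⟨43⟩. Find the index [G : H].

1

|⟨43⟩| = 45 and |G| = 45.
By Lagrange, [G : H] = |G|/|H| = 45/45 = 1.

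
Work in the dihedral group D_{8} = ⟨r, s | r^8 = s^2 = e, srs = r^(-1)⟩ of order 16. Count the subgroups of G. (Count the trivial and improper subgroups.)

19

|G| = 16, so by Lagrange every subgroup order divides 16. Divisors: 1, 2, 4, 8, 16.
Subgroups by order — order 1: 1; order 2: 9; order 4: 5; order 8: 3; order 16: 1.
Total: 1 + 9 + 5 + 3 + 1 = 19.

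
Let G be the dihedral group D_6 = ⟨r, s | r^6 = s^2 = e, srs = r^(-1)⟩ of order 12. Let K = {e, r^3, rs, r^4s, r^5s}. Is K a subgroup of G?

|K| = 5 does not divide |G| = 12, so by Lagrange K is not a subgroup.

No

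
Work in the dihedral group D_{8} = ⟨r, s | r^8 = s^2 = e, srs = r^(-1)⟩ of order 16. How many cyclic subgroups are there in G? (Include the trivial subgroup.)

12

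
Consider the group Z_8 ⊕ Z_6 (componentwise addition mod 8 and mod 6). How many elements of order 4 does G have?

4

An element (a,b) has order lcm(ord(a), ord(b)); count pairs with lcm equal to 4.
Enumerating gives 4 such elements.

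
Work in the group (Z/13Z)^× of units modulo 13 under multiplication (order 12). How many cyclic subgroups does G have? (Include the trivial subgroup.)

6

Group the elements of G by the cyclic subgroup they generate; each cyclic subgroup of order d accounts for φ(d) elements.
Cyclic subgroups by order — order 1: 1; order 2: 1; order 3: 1; order 4: 1; order 6: 1; order 12: 1.
Total: 6.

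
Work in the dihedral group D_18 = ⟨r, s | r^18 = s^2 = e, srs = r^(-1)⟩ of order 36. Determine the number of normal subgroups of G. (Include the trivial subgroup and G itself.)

9

G has 45 subgroups. Checking conjugation-invariance by order — order 1: 1/1 normal; order 2: 1/19 normal; order 3: 1/1 normal; order 4: 0/9 normal; order 6: 1/7 normal; order 9: 1/1 normal; order 12: 0/3 normal; order 18: 3/3 normal; order 36: 1/1 normal.
Total normal subgroups: 9.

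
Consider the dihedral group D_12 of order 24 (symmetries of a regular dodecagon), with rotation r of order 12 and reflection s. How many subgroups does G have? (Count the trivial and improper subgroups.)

|G| = 24, so by Lagrange every subgroup order divides 24. Divisors: 1, 2, 3, 4, 6, 8, 12, 24.
Subgroups by order — order 1: 1; order 2: 13; order 3: 1; order 4: 7; order 6: 5; order 8: 3; order 12: 3; order 24: 1.
Total: 1 + 13 + 1 + 7 + 5 + 3 + 3 + 1 = 34.

34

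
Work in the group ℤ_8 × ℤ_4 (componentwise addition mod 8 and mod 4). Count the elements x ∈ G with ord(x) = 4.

An element (a,b) has order lcm(ord(a), ord(b)); count pairs with lcm equal to 4.
Enumerating gives 12 such elements.

12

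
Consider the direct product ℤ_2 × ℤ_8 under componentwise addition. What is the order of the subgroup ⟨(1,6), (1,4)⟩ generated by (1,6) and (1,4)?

8

|⟨(1,6)⟩| = 4 and |⟨(1,4)⟩| = 2, so |H| is a multiple of lcm(4, 2) = 4 and divides |G| = 16.
Closing under the operation: H = {(0,0), (0,2), (0,4), (0,6), (1,0), (1,2), (1,4), (1,6)}, so |H| = 8.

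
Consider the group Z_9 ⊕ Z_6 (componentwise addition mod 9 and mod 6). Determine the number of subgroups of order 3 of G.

|G| = 54 and 3 | 54, so subgroups of order 3 are possible by Lagrange.
The subgroups of order 3 are: {(0,0), (0,2), (0,4)}; {(0,0), (3,0), (6,0)}; {(0,0), (3,2), (6,4)}; {(0,0), (3,4), (6,2)}.
So G has 4 subgroups of order 3.

4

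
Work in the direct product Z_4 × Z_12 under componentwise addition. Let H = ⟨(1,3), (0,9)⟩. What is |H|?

16

|⟨(1,3)⟩| = 4 and |⟨(0,9)⟩| = 4, so |H| is a multiple of lcm(4, 4) = 4 and divides |G| = 48.
Closing under the operation: H = {(0,0), (0,3), (0,6), (0,9), (1,0), (1,3), (1,6), (1,9), (2,0), (2,3), (2,6), (2,9), (3,0), (3,3), (3,6), (3,9)}, so |H| = 16.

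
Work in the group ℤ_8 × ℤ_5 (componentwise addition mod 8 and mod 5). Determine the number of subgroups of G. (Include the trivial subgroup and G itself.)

8

|G| = 40, so by Lagrange every subgroup order divides 40. Divisors: 1, 2, 4, 5, 8, 10, 20, 40.
Subgroups by order — order 1: 1; order 2: 1; order 4: 1; order 5: 1; order 8: 1; order 10: 1; order 20: 1; order 40: 1.
Total: 1 + 1 + 1 + 1 + 1 + 1 + 1 + 1 = 8.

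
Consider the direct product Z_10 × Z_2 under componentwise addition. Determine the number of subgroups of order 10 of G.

|G| = 20 and 10 | 20, so subgroups of order 10 are possible by Lagrange.
The subgroups of order 10 are: {(0,0), (0,1), (2,0), (2,1), (4,0), (4,1), (6,0), (6,1), (8,0), (8,1)}; {(0,0), (1,0), (2,0), (3,0), (4,0), (5,0), (6,0), (7,0), (8,0), (9,0)}; {(0,0), (1,1), (2,0), (3,1), (4,0), (5,1), (6,0), (7,1), (8,0), (9,1)}.
So G has 3 subgroups of order 10.

3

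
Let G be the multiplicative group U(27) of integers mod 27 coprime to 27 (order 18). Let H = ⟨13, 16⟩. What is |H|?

|⟨13⟩| = 9 and |⟨16⟩| = 9, so |H| is a multiple of lcm(9, 9) = 9 and divides |G| = 18.
Closing under the operation: H = {1, 4, 7, 10, 13, 16, 19, 22, 25}, so |H| = 9.

9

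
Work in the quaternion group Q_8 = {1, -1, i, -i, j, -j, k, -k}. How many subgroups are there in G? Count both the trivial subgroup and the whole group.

|G| = 8, so by Lagrange every subgroup order divides 8. Divisors: 1, 2, 4, 8.
Subgroups by order — order 1: 1; order 2: 1; order 4: 3; order 8: 1.
Total: 1 + 1 + 3 + 1 = 6.

6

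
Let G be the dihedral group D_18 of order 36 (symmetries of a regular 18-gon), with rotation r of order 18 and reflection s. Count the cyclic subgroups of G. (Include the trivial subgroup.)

A cyclic subgroup of order d is generated by each of its φ(d) elements of order d, so the cyclic subgroups of order d number (#elements of order d)/φ(d).
Cyclic subgroups by order — order 1: 1; order 2: 19; order 3: 1; order 6: 1; order 9: 1; order 18: 1.
Total: 24.

24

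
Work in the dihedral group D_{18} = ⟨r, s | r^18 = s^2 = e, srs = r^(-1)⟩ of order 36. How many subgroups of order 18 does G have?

|G| = 36 and 18 | 36, so subgroups of order 18 are possible by Lagrange.
The subgroups of order 18 are: {e, r, r^2, r^3, r^4, r^5, r^6, r^7, r^8, r^9, r^10, r^11, r^12, r^13, r^14, r^15, r^16, r^17}; {e, r^2, r^4, r^6, r^8, r^10, r^12, r^14, r^16, s, r^2s, r^4s, r^6s, r^8s, r^10s, r^12s, r^14s, r^16s}; {e, r^2, r^4, r^6, r^8, r^10, r^12, r^14, r^16, rs, r^3s, r^5s, r^7s, r^9s, r^11s, r^13s, r^15s, r^17s}.
So G has 3 subgroups of order 18.

3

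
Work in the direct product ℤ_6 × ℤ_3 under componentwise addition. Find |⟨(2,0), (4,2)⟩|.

9

|⟨(2,0)⟩| = 3 and |⟨(4,2)⟩| = 3, so |H| is a multiple of lcm(3, 3) = 3 and divides |G| = 18.
Closing under the operation: H = {(0,0), (0,1), (0,2), (2,0), (2,1), (2,2), (4,0), (4,1), (4,2)}, so |H| = 9.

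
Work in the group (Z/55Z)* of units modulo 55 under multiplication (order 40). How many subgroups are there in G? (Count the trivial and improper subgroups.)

|G| = 40, so by Lagrange every subgroup order divides 40. Divisors: 1, 2, 4, 5, 8, 10, 20, 40.
Subgroups by order — order 1: 1; order 2: 3; order 4: 3; order 5: 1; order 8: 1; order 10: 3; order 20: 3; order 40: 1.
Total: 1 + 3 + 3 + 1 + 1 + 3 + 3 + 1 = 16.

16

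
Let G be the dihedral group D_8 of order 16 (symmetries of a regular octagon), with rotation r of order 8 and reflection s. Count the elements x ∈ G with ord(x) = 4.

2

The elements of order 4 are: r^2, r^6.
That's 2.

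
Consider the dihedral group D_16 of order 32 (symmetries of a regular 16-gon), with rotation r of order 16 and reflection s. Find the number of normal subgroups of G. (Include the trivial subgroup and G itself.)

G has 36 subgroups. Checking conjugation-invariance by order — order 1: 1/1 normal; order 2: 1/17 normal; order 4: 1/9 normal; order 8: 1/5 normal; order 16: 3/3 normal; order 32: 1/1 normal.
Total normal subgroups: 8.

8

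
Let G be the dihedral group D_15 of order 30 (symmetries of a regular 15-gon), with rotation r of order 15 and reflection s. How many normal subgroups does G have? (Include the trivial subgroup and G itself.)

G has 28 subgroups. Checking conjugation-invariance by order — order 1: 1/1 normal; order 2: 0/15 normal; order 3: 1/1 normal; order 5: 1/1 normal; order 6: 0/5 normal; order 10: 0/3 normal; order 15: 1/1 normal; order 30: 1/1 normal.
Total normal subgroups: 5.

5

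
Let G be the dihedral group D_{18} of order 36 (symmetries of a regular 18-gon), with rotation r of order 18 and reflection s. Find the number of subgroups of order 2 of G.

19

|G| = 36 and 2 | 36, so subgroups of order 2 are possible by Lagrange.
The subgroups of order 2 are: {e, r^10s}; {e, r^11s}; {e, r^12s}; {e, r^13s}; … (19 in all).
So G has 19 subgroups of order 2.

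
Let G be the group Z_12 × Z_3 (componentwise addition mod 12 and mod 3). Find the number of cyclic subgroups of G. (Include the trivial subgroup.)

A cyclic subgroup of order d is generated by each of its φ(d) elements of order d, so the cyclic subgroups of order d number (#elements of order d)/φ(d).
Cyclic subgroups by order — order 1: 1; order 2: 1; order 3: 4; order 4: 1; order 6: 4; order 12: 4.
Total: 15.

15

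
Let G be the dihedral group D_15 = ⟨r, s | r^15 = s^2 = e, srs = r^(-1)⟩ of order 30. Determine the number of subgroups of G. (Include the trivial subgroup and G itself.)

28

|G| = 30, so by Lagrange every subgroup order divides 30. Divisors: 1, 2, 3, 5, 6, 10, 15, 30.
Subgroups by order — order 1: 1; order 2: 15; order 3: 1; order 5: 1; order 6: 5; order 10: 3; order 15: 1; order 30: 1.
Total: 1 + 15 + 1 + 1 + 5 + 3 + 1 + 1 = 28.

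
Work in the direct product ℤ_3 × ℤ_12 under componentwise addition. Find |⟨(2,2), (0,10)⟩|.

|⟨(2,2)⟩| = 6 and |⟨(0,10)⟩| = 6, so |H| is a multiple of lcm(6, 6) = 6 and divides |G| = 36.
Closing under the operation: H = {(0,0), (0,2), (0,4), (0,6), (0,8), (0,10), (1,0), (1,2), (1,4), (1,6), (1,8), (1,10), (2,0), (2,2), (2,4), (2,6), (2,8), (2,10)}, so |H| = 18.

18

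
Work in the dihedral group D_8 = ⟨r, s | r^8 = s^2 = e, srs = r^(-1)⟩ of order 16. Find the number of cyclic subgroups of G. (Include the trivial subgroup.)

A cyclic subgroup of order d is generated by each of its φ(d) elements of order d, so the cyclic subgroups of order d number (#elements of order d)/φ(d).
Cyclic subgroups by order — order 1: 1; order 2: 9; order 4: 1; order 8: 1.
Total: 12.

12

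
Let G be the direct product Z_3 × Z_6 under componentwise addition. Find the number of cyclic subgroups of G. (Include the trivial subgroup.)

Group the elements of G by the cyclic subgroup they generate; each cyclic subgroup of order d accounts for φ(d) elements.
Cyclic subgroups by order — order 1: 1; order 2: 1; order 3: 4; order 6: 4.
Total: 10.

10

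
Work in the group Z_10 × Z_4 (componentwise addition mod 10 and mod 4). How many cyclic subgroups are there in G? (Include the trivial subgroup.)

Each element a generates a cyclic subgroup ⟨a⟩; distinct elements may generate the same one (a cyclic group of order d has φ(d) generators).
Cyclic subgroups by order — order 1: 1; order 2: 3; order 4: 2; order 5: 1; order 10: 3; order 20: 2.
Total: 12.

12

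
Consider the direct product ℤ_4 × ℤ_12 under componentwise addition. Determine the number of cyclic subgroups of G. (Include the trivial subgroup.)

20

Group the elements of G by the cyclic subgroup they generate; each cyclic subgroup of order d accounts for φ(d) elements.
Cyclic subgroups by order — order 1: 1; order 2: 3; order 3: 1; order 4: 6; order 6: 3; order 12: 6.
Total: 20.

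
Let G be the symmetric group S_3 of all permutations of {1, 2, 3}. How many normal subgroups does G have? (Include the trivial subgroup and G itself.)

G has 6 subgroups. Checking conjugation-invariance by order — order 1: 1/1 normal; order 2: 0/3 normal; order 3: 1/1 normal; order 6: 1/1 normal.
Total normal subgroups: 3.

3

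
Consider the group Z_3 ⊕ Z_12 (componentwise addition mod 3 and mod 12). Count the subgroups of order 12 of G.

4

|G| = 36 and 12 | 36, so subgroups of order 12 are possible by Lagrange.
The subgroups of order 12 are: {(0,0), (0,1), (0,2), (0,3), (0,4), (0,5), (0,6), (0,7), (0,8), (0,9), (0,10), (0,11)}; {(0,0), (0,3), (0,6), (0,9), (1,0), (1,3), (1,6), (1,9), (2,0), (2,3), (2,6), (2,9)}; {(0,0), (0,3), (0,6), (0,9), (1,1), (1,4), (1,7), (1,10), (2,2), (2,5), (2,8), (2,11)}; {(0,0), (0,3), (0,6), (0,9), (1,2), (1,5), (1,8), (1,11), (2,1), (2,4), (2,7), (2,10)}.
So G has 4 subgroups of order 12.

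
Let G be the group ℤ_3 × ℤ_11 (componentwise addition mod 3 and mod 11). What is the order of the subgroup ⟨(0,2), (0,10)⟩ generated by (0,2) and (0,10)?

11

|⟨(0,2)⟩| = 11 and |⟨(0,10)⟩| = 11, so |H| is a multiple of lcm(11, 11) = 11 and divides |G| = 33.
Closing under the operation: H = {(0,0), (0,1), (0,2), (0,3), (0,4), (0,5), (0,6), (0,7), (0,8), (0,9), (0,10)}, so |H| = 11.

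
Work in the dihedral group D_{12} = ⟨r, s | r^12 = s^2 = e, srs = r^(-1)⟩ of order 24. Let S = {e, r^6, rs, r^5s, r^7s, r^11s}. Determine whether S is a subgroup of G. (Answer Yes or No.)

Closure fails: r^11s · r^7s = r^4 ∉ S. So S is not a subgroup.

No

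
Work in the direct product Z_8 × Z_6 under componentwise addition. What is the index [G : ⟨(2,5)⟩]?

|⟨(2,5)⟩| = 12 and |G| = 48.
By Lagrange, [G : H] = |G|/|H| = 48/12 = 4.

4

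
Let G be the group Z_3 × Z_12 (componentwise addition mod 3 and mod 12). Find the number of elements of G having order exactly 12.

An element (a,b) has order lcm(ord(a), ord(b)); count pairs with lcm equal to 12.
Enumerating gives 16 such elements.

16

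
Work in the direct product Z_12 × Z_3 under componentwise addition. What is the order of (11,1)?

The order of (11,1) in Z_12 × Z_3 is lcm(ord(11) in Z_12, ord(1) in Z_3).
ord(11) = 12 and ord(1) = 3, so |⟨(11,1)⟩| = lcm(12, 3) = 12.

12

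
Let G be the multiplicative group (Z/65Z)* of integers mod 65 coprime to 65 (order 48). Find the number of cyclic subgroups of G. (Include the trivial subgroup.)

20

Group the elements of G by the cyclic subgroup they generate; each cyclic subgroup of order d accounts for φ(d) elements.
Cyclic subgroups by order — order 1: 1; order 2: 3; order 3: 1; order 4: 6; order 6: 3; order 12: 6.
Total: 20.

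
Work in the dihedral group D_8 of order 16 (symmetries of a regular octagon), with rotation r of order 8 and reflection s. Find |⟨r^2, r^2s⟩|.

8

|⟨r^2⟩| = 4 and |⟨r^2s⟩| = 2, so |H| is a multiple of lcm(4, 2) = 4 and divides |G| = 16.
Closing under the operation: H = {e, r^2, r^4, r^6, s, r^2s, r^4s, r^6s}, so |H| = 8.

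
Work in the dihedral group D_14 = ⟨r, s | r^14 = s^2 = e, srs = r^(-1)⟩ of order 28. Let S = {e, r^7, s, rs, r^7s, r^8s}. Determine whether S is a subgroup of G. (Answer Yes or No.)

|S| = 6 does not divide |G| = 28, so by Lagrange S is not a subgroup.

No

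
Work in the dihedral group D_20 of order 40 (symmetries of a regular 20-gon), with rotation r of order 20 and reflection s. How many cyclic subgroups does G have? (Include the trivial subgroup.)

26

Group the elements of G by the cyclic subgroup they generate; each cyclic subgroup of order d accounts for φ(d) elements.
Cyclic subgroups by order — order 1: 1; order 2: 21; order 4: 1; order 5: 1; order 10: 1; order 20: 1.
Total: 26.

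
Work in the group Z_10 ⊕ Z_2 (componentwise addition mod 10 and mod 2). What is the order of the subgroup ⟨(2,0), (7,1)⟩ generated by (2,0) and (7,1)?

10

|⟨(2,0)⟩| = 5 and |⟨(7,1)⟩| = 10, so |H| is a multiple of lcm(5, 10) = 10 and divides |G| = 20.
Closing under the operation: H = {(0,0), (1,1), (2,0), (3,1), (4,0), (5,1), (6,0), (7,1), (8,0), (9,1)}, so |H| = 10.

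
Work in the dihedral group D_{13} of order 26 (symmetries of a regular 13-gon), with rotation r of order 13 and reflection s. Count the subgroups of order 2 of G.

|G| = 26 and 2 | 26, so subgroups of order 2 are possible by Lagrange.
The subgroups of order 2 are: {e, r^10s}; {e, r^11s}; {e, r^12s}; {e, r^2s}; … (13 in all).
So G has 13 subgroups of order 2.

13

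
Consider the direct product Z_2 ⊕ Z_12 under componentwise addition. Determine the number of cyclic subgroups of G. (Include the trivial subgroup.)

12

A cyclic subgroup of order d is generated by each of its φ(d) elements of order d, so the cyclic subgroups of order d number (#elements of order d)/φ(d).
Cyclic subgroups by order — order 1: 1; order 2: 3; order 3: 1; order 4: 2; order 6: 3; order 12: 2.
Total: 12.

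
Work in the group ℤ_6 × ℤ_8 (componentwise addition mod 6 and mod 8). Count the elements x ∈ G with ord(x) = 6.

6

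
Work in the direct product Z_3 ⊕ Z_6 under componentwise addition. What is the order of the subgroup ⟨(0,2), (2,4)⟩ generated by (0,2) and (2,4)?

9

|⟨(0,2)⟩| = 3 and |⟨(2,4)⟩| = 3, so |H| is a multiple of lcm(3, 3) = 3 and divides |G| = 18.
Closing under the operation: H = {(0,0), (0,2), (0,4), (1,0), (1,2), (1,4), (2,0), (2,2), (2,4)}, so |H| = 9.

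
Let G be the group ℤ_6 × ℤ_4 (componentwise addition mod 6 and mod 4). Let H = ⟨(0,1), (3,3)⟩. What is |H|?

|⟨(0,1)⟩| = 4 and |⟨(3,3)⟩| = 4, so |H| is a multiple of lcm(4, 4) = 4 and divides |G| = 24.
Closing under the operation: H = {(0,0), (0,1), (0,2), (0,3), (3,0), (3,1), (3,2), (3,3)}, so |H| = 8.

8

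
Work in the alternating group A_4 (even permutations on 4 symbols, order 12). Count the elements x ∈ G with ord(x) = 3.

8

The elements of order 3 are: (2 3 4), (2 4 3), (1 2 3), (1 2 4), (1 3 2), (1 3 4), (1 4 2), (1 4 3).
That's 8.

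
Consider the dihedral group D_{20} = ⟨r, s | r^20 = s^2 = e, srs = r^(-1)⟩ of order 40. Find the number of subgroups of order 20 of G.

3

|G| = 40 and 20 | 40, so subgroups of order 20 are possible by Lagrange.
The subgroups of order 20 are: {e, r, r^2, r^3, r^4, r^5, r^6, r^7, r^8, r^9, r^10, r^11, r^12, r^13, r^14, r^15, r^16, r^17, r^18, r^19}; {e, r^2, r^4, r^6, r^8, r^10, r^12, r^14, r^16, r^18, s, r^2s, r^4s, r^6s, r^8s, r^10s, r^12s, r^14s, r^16s, r^18s}; {e, r^2, r^4, r^6, r^8, r^10, r^12, r^14, r^16, r^18, rs, r^3s, r^5s, r^7s, r^9s, r^11s, r^13s, r^15s, r^17s, r^19s}.
So G has 3 subgroups of order 20.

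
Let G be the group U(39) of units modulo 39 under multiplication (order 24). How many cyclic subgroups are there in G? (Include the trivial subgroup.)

Group the elements of G by the cyclic subgroup they generate; each cyclic subgroup of order d accounts for φ(d) elements.
Cyclic subgroups by order — order 1: 1; order 2: 3; order 3: 1; order 4: 2; order 6: 3; order 12: 2.
Total: 12.

12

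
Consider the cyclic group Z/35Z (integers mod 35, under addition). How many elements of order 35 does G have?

In a cyclic group of order 35, the number of elements of order d (for d | 35) is φ(d).
φ(35) = 24.

24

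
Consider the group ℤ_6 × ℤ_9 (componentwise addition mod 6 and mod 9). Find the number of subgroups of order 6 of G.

4

|G| = 54 and 6 | 54, so subgroups of order 6 are possible by Lagrange.
The subgroups of order 6 are: {(0,0), (0,3), (0,6), (3,0), (3,3), (3,6)}; {(0,0), (1,0), (2,0), (3,0), (4,0), (5,0)}; {(0,0), (1,3), (2,6), (3,0), (4,3), (5,6)}; {(0,0), (1,6), (2,3), (3,0), (4,6), (5,3)}.
So G has 4 subgroups of order 6.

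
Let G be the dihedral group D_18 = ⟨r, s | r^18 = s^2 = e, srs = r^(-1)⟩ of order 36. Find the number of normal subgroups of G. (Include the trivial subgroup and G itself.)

9

G has 45 subgroups. Checking conjugation-invariance by order — order 1: 1/1 normal; order 2: 1/19 normal; order 3: 1/1 normal; order 4: 0/9 normal; order 6: 1/7 normal; order 9: 1/1 normal; order 12: 0/3 normal; order 18: 3/3 normal; order 36: 1/1 normal.
Total normal subgroups: 9.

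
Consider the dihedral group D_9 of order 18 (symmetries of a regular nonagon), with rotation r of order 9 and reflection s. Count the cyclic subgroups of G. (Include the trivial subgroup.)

Group the elements of G by the cyclic subgroup they generate; each cyclic subgroup of order d accounts for φ(d) elements.
Cyclic subgroups by order — order 1: 1; order 2: 9; order 3: 1; order 9: 1.
Total: 12.

12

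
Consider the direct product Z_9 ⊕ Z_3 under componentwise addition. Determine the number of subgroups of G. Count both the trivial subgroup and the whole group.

10

|G| = 27, so by Lagrange every subgroup order divides 27. Divisors: 1, 3, 9, 27.
Subgroups by order — order 1: 1; order 3: 4; order 9: 4; order 27: 1.
Total: 1 + 4 + 4 + 1 = 10.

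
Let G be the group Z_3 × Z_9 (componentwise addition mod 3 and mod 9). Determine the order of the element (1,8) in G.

The order of (1,8) in Z_3 × Z_9 is lcm(ord(1) in Z_3, ord(8) in Z_9).
ord(1) = 3 and ord(8) = 9, so |⟨(1,8)⟩| = lcm(3, 9) = 9.

9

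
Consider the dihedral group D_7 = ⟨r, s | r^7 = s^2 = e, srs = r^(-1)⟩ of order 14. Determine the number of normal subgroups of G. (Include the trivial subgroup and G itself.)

3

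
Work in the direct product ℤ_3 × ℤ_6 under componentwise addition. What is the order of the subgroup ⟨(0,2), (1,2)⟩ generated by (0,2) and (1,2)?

|⟨(0,2)⟩| = 3 and |⟨(1,2)⟩| = 3, so |H| is a multiple of lcm(3, 3) = 3 and divides |G| = 18.
Closing under the operation: H = {(0,0), (0,2), (0,4), (1,0), (1,2), (1,4), (2,0), (2,2), (2,4)}, so |H| = 9.

9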